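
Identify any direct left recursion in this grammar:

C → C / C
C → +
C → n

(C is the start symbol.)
Yes, C is left-recursive

Direct left recursion occurs when N → N α for some non-terminal N (the right-hand side begins with the left-hand side itself).

C → C / C: LEFT RECURSIVE (starts with C)
C → +: starts with '+'
C → n: starts with n

The grammar has direct left recursion on: C.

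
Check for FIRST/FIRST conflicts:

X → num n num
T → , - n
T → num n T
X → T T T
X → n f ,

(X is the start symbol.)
A FIRST/FIRST conflict occurs when two productions N → α and N → β for the same non-terminal have FIRST(α) ∩ FIRST(β) ≠ ∅ (with ε ∈ FIRST of a nullable right-hand side, so two nullable alternatives also conflict).

FIRST sets of the non-terminals at (or reachable through a nullable prefix from) the front of some alternative:
  FIRST(T) = { ',', 'num' }

Productions for X:
  X → num n num: FIRST = { 'num' }
  X → T T T: FIRST = { ',', 'num' }
  X → n f ,: FIRST = { 'n' }
Productions for T:
  T → , - n: FIRST = { ',' }
  T → num n T: FIRST = { 'num' }

Conflict for X: X → num n num and X → T T T
  Overlap: { 'num' }

Answer: Yes. X → num n num / X → T T T on { 'num' }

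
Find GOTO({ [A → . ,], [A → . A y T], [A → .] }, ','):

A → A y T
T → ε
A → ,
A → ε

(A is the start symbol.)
{ [A → , .] }

GOTO(I, ',') = CLOSURE({ [A → αX.β] : [A → α.Xβ] ∈ I, X = ',' })

Items with dot before ',', with the dot advanced:
  [A → . ,] → [A → , .]
Closure adds nothing (no advanced item has the dot before a non-terminal).

GOTO = { [A → , .] }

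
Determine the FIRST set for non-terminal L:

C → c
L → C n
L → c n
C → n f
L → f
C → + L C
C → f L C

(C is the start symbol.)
FIRST sets of the other non-terminals involved (by the same procedure, iterated to a fixed point):
  FIRST(C) = { '+', 'c', 'f', 'n' }

From L → C n:
  - C is a non-terminal: add FIRST(C) \ {ε} = { '+', 'c', 'f', 'n' }
    C is not nullable, so stop
From L → c n:
  - c is a terminal: add 'c' and stop
From L → f:
  - f is a terminal: add 'f' and stop

Collecting: FIRST(L) = { '+', 'c', 'f', 'n' }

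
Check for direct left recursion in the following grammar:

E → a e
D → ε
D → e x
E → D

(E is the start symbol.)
No direct left recursion

Direct left recursion occurs when N → N α for some non-terminal N (the right-hand side begins with the left-hand side itself).

E → a e: starts with a
D → ε: starts with ε
D → e x: starts with e
E → D: starts with D

No direct left recursion found.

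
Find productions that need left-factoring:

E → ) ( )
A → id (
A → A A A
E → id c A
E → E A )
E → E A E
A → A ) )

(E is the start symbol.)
Left-factoring is needed when two productions for the same non-terminal
share a common prefix on the right-hand side.

Productions for E:
  E → ) ( )
  E → id c A
  E → E A )
  E → E A E
Productions for A:
  A → id (
  A → A A A
  A → A ) )

Found common prefix 'E A' in productions for E
Found common prefix 'A' in productions for A

Answer: Yes, E has productions with common prefix 'E A'; A has productions with common prefix 'A'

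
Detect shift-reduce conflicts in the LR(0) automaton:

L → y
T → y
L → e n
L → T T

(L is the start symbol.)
No shift-reduce conflicts

A shift-reduce conflict occurs when an LR(0) state has both:
  - a complete (reduce) item [A → α .] (dot at the end), and
  - a shift item [B → β . c γ] (dot before a terminal).

Augment with L' → L and build the canonical LR(0) collection (I0 = CLOSURE({[L' → . L]}), then GOTO on every symbol after a dot until no new states appear). It has 8 states:
  I0: { [L → . T T], [L → . e n], [L → . y], [L' → . L], [T → . y] }  — shift
  I1: { [L' → L .] }  — accept
  I2: { [L → T . T], [T → . y] }  — shift
  I3: { [L → e . n] }  — shift
  I4: { [L → y .], [T → y .] }  — 2 reduces
  I5: { [L → e n .] }  — reduce
  I6: { [L → T T .] }  — reduce
  I7: { [T → y .] }  — reduce

No state contains both a complete item and a shift item.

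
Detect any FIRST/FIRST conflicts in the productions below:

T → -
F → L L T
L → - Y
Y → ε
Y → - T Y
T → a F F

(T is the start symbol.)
Productions for T:
  T → -: FIRST = { '-' }
  T → a F F: FIRST = { 'a' }
Productions for Y:
  Y → ε: FIRST = { ε }
  Y → - T Y: FIRST = { '-' }
F, L have only one production, so no FIRST/FIRST conflict is possible there.

All alternatives of each non-terminal have pairwise disjoint FIRST sets.

Answer: No FIRST/FIRST conflicts.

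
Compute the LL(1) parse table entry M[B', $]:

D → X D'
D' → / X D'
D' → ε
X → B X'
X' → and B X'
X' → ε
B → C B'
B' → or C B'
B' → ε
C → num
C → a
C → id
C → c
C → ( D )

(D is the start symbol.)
To find M[B', $], we find productions for B' where $ is in the predict set (PREDICT(N → α) = (FIRST(α) \ {ε}) ∪ (FOLLOW(N) if α ⇒* ε)).

Relevant sets:
  FOLLOW(B') = { $, ')', '/', 'and' }

B' → or C B': PREDICT = { 'or' }
B' → ε: PREDICT = { $, ')', '/', 'and' }
  $ is in predict set, so this production goes in M[B', $]

M[B', $] = B' → ε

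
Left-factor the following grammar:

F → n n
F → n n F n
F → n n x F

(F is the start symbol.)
F → n n F'
F' → ε
F' → F n
F' → x F

Left-factoring transforms A → αβ₁ | αβ₂ into A → αA' and A' → β₁ | β₂
(α is the longest common prefix among the alternatives). Repeat until
no nonterminal has two alternatives with a common prefix.

Round 1: F has alternatives sharing prefix 'n n'. Introduce F': F → n n F'
  Add: F' → ε
  Add: F' → F n
  Add: F' → x F

No remaining common prefixes — done.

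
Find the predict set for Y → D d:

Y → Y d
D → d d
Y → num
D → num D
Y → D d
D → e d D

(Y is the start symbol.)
PREDICT(Y → D d) = (FIRST(RHS) \ {ε}) ∪ (FOLLOW(Y) if ε ∈ FIRST(RHS), i.e. RHS ⇒* ε)
FIRST(D) = { 'd', 'e', 'num' }
FIRST(D d) = { 'd', 'e', 'num' }
ε ∉ FIRST(D d), so FOLLOW(Y) is not added.
PREDICT(Y → D d) = { 'd', 'e', 'num' }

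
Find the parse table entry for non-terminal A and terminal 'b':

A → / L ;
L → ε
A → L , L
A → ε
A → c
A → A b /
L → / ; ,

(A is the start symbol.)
To find M[A, 'b'], we find productions for A where 'b' is in the predict set (PREDICT(N → α) = (FIRST(α) \ {ε}) ∪ (FOLLOW(N) if α ⇒* ε)).

Relevant sets:
  FIRST(L) = { '/', ε }
  FIRST(A) = { ',', '/', 'b', 'c', ε }
  FOLLOW(A) = { $, 'b' }

A → / L ;: PREDICT = { '/' }
A → L , L: PREDICT = { ',', '/' }
A → ε: PREDICT = { $, 'b' }
  'b' is in predict set, so this production goes in M[A, 'b']
A → c: PREDICT = { 'c' }
A → A b /: PREDICT = { ',', '/', 'b', 'c' }
  'b' is in predict set, so this production goes in M[A, 'b']

M[A, 'b'] = A → ε, A → A b /  (a multiply-defined cell — the grammar is not LL(1))

Answer: A → ε, A → A b /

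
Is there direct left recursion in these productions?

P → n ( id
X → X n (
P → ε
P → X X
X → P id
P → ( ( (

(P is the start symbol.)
P → n ( id: starts with n
X → X n (: LEFT RECURSIVE (starts with X)
P → ε: starts with ε
P → X X: starts with X
X → P id: starts with P
P → ( ( (: starts with '('

The grammar has direct left recursion on: X.

Answer: Yes, X is left-recursive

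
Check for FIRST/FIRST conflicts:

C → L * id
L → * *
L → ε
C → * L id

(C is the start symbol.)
Yes. C → L '*' id / C → '*' L id on { '*' }

A FIRST/FIRST conflict occurs when two productions N → α and N → β for the same non-terminal have FIRST(α) ∩ FIRST(β) ≠ ∅ (with ε ∈ FIRST of a nullable right-hand side, so two nullable alternatives also conflict).

FIRST sets of the non-terminals at (or reachable through a nullable prefix from) the front of some alternative:
  FIRST(L) = { '*', ε }

Productions for C:
  C → L * id: FIRST = { '*' }
  C → * L id: FIRST = { '*' }
Productions for L:
  L → * *: FIRST = { '*' }
  L → ε: FIRST = { ε }

Conflict for C: C → L * id and C → * L id
  Overlap: { '*' }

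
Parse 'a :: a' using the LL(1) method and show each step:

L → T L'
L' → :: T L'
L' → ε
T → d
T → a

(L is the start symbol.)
Stack is shown with the top on the left.

Stack      Input     Action
---------------------------
L $        a :: a $  output L → T L'
T L' $     a :: a $  output T → a
a L' $     a :: a $  match 'a'
L' $       :: a $    output L' → :: T L'
:: T L' $  :: a $    match '::'
T L' $     a $       output T → a
a L' $     a $       match 'a'
L' $       $         output L' → ε
$          $         accept

The string is accepted.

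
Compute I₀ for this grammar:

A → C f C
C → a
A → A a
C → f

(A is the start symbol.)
First, augment the grammar with A' → A
I₀ = CLOSURE({ [A' → . A] }):
  [A' → . A] has the dot before A: add [A → . C f C], [A → . A a]
  [A → . C f C] has the dot before C: add [C → . a], [C → . f]
No further items can be added.

I₀ = { [A → . A a], [A → . C f C], [A' → . A], [C → . a], [C → . f] }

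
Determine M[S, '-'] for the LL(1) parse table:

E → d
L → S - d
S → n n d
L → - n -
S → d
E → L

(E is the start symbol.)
Empty (error entry)

To find M[S, '-'], we find productions for S where '-' is in the predict set (PREDICT(N → α) = (FIRST(α) \ {ε}) ∪ (FOLLOW(N) if α ⇒* ε)).

S → n n d: PREDICT = { 'n' }
S → d: PREDICT = { 'd' }

M[S, '-'] is empty (no production applies)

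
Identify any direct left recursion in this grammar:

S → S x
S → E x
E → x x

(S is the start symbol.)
Yes, S is left-recursive

S → S x: LEFT RECURSIVE (starts with S)
S → E x: starts with E
E → x x: starts with x

The grammar has direct left recursion on: S.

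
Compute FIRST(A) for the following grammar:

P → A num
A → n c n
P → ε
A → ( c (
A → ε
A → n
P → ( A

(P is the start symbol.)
To compute FIRST(A), examine every production with A on the left-hand side, reading each right-hand side left to right until a non-nullable symbol is reached.

From A → n c n:
  - n is a terminal: add 'n' and stop
From A → ( c (:
  - '(' is a terminal: add '(' and stop
From A → ε:
  - ε-production, so ε ∈ FIRST(A)
From A → n:
  - n is a terminal: add 'n' and stop

Collecting: FIRST(A) = { '(', 'n', ε }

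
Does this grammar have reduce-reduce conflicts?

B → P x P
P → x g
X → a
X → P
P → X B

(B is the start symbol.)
A reduce-reduce conflict occurs when an LR(0) state has two complete items [A → α .] and [B → β .] — both call for a reduction, and with no lookahead the parser cannot choose between them.

Augment with B' → B and build the canonical LR(0) collection (I0 = CLOSURE({[B' → . B]}), then GOTO on every symbol after a dot until no new states appear). It has 10 states:
  I0: { [B → . P x P], [B' → . B], [P → . X B], [P → . x g], [X → . P], [X → . a] }  — shift
  I1: { [B' → B .] }  — accept
  I2: { [B → P . x P], [X → P .] }  — shift, reduce
  I3: { [B → . P x P], [P → . X B], [P → . x g], [P → X . B], [X → . P], [X → . a] }  — shift
  I4: { [X → a .] }  — reduce
  I5: { [P → x . g] }  — shift
  I6: { [P → x g .] }  — reduce
  I7: { [P → X B .] }  — reduce
  I8: { [B → P x . P], [P → . X B], [P → . x g], [X → . P], [X → . a] }  — shift
  I9: { [B → P x P .], [X → P .] }  — 2 reduces

I9 contains complete items [B → P x P .], [X → P .] — reduce-reduce conflict.

Answer: Yes — I9: [B → P x P .] vs [X → P .]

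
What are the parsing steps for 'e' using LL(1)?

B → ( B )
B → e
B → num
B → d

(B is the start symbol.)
LL(1) parsing maintains a stack (initially the start symbol over $) and the input. At each step: if the stack top is a terminal, match it against the current input token; if it is a non-terminal N, replace it with the RHS of M[N, lookahead] (the unique production whose predict set contains the lookahead).

Stack is shown with the top on the left.

Stack  Input  Action
--------------------
B $    e $    output B → e
e $    e $    match 'e'
$      $      accept

The string is accepted.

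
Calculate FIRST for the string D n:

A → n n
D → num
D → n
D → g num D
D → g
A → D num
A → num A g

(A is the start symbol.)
FIRST sets of the non-terminals involved (from the grammar, by fixed-point iteration):
  FIRST(D) = { 'g', 'n', 'num' }

To compute FIRST(D n), process the symbols left to right:
Symbol D is a non-terminal. Add FIRST(D) \ {ε} = { 'g', 'n', 'num' }
D is not nullable (ε ∉ FIRST(D)), so stop here.
FIRST(D n) = { 'g', 'n', 'num' }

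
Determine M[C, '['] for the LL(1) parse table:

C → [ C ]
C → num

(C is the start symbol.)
C → [ C ]

To find M[C, '['], we find productions for C where '[' is in the predict set (PREDICT(N → α) = (FIRST(α) \ {ε}) ∪ (FOLLOW(N) if α ⇒* ε)).

C → [ C ]: PREDICT = { '[' }
  '[' is in predict set, so this production goes in M[C, '[']
C → num: PREDICT = { 'num' }

M[C, '['] = C → [ C ]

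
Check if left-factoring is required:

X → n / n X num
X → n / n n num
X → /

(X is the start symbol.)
Left-factoring is needed when two productions for the same non-terminal
share a common prefix on the right-hand side.

Productions for X:
  X → n / n X num
  X → n / n n num
  X → /

Found common prefix 'n / n' in productions for X

Answer: Yes, X has productions with common prefix 'n / n'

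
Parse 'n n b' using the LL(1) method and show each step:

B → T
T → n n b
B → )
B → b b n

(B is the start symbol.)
LL(1) parsing maintains a stack (initially the start symbol over $) and the input. At each step: if the stack top is a terminal, match it against the current input token; if it is a non-terminal N, replace it with the RHS of M[N, lookahead] (the unique production whose predict set contains the lookahead).

Stack is shown with the top on the left.

Stack    Input    Action
------------------------
B $      n n b $  output B → T
T $      n n b $  output T → n n b
n n b $  n n b $  match 'n'
n b $    n b $    match 'n'
b $      b $      match 'b'
$        $        accept

The string is accepted.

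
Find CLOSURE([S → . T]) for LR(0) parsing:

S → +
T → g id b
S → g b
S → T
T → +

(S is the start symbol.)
{ [S → . T], [T → . +], [T → . g id b] }

To compute CLOSURE, for each item [A → α.Bβ] where B is a non-terminal, add [B → .γ] for all productions B → γ; repeat for the newly added items until nothing changes.

Start with: [S → . T]
  [S → . T] has the dot before T: add [T → . g id b], [T → . +]
No further items can be added.

CLOSURE = { [S → . T], [T → . +], [T → . g id b] }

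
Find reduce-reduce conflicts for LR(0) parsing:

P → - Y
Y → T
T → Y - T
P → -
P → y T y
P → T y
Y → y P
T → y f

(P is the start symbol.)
A reduce-reduce conflict occurs when an LR(0) state has two complete items [A → α .] and [B → β .] — both call for a reduction, and with no lookahead the parser cannot choose between them.

Augment with P' → P and build the canonical LR(0) collection (I0 = CLOSURE({[P' → . P]}), then GOTO on every symbol after a dot until no new states appear). It has 16 states:
  I0: { [P → . - Y], [P → . -], [P → . T y], [P → . y T y], [P' → . P], [T → . Y - T], [T → . y f], [Y → . T], [Y → . y P] }  — shift
  I1: { [P → - . Y], [P → - .], [T → . Y - T], [T → . y f], [Y → . T], [Y → . y P] }  — shift, reduce
  I2: { [P' → P .] }  — accept
  I3: { [P → T . y], [Y → T .] }  — shift, reduce
  I4: { [T → Y . - T] }  — shift
  I5: { [P → . - Y], [P → . -], [P → . T y], [P → . y T y], [P → y . T y], [T → . Y - T], [T → . y f], [T → y . f], [Y → . T], [Y → . y P], [Y → y . P] }  — shift
  I6: { [Y → y P .] }  — reduce
  I7: { [P → T . y], [P → y T . y], [Y → T .] }  — shift, reduce
  I8: { [T → y f .] }  — reduce
  I9: { [P → T y .], [P → y T y .] }  — 2 reduces
  I10: { [T → . Y - T], [T → . y f], [T → Y - . T], [Y → . T], [Y → . y P] }  — shift
  I11: { [T → Y - T .], [Y → T .] }  — 2 reduces
  I12: { [P → . - Y], [P → . -], [P → . T y], [P → . y T y], [T → . Y - T], [T → . y f], [T → y . f], [Y → . T], [Y → . y P], [Y → y . P] }  — shift
  I13: { [P → T y .] }  — reduce
  I14: { [Y → T .] }  — reduce
  I15: { [P → - Y .], [T → Y . - T] }  — shift, reduce

I9 contains complete items [P → T y .], [P → y T y .] — reduce-reduce conflict.
I11 contains complete items [T → Y - T .], [Y → T .] — reduce-reduce conflict.

Answer: Yes — I9: [P → T y .] vs [P → y T y .]; I11: [T → Y - T .] vs [Y → T .]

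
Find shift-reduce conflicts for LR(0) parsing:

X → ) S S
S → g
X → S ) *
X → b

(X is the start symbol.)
No shift-reduce conflicts

A shift-reduce conflict occurs when an LR(0) state has both:
  - a complete (reduce) item [A → α .] (dot at the end), and
  - a shift item [B → β . c γ] (dot before a terminal).

Augment with X' → X and build the canonical LR(0) collection (I0 = CLOSURE({[X' → . X]}), then GOTO on every symbol after a dot until no new states appear). It has 10 states:
  I0: { [S → . g], [X → . ) S S], [X → . S ) *], [X → . b], [X' → . X] }  — shift
  I1: { [S → . g], [X → ) . S S] }  — shift
  I2: { [X → S . ) *] }  — shift
  I3: { [X' → X .] }  — accept
  I4: { [X → b .] }  — reduce
  I5: { [S → g .] }  — reduce
  I6: { [X → S ) . *] }  — shift
  I7: { [X → S ) * .] }  — reduce
  I8: { [S → . g], [X → ) S . S] }  — shift
  I9: { [X → ) S S .] }  — reduce

No state contains both a complete item and a shift item.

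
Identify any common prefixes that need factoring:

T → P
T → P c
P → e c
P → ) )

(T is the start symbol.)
Left-factoring is needed when two productions for the same non-terminal
share a common prefix on the right-hand side.

Productions for T:
  T → P
  T → P c
Productions for P:
  P → e c
  P → ) )

Found common prefix 'P' in productions for T

Answer: Yes, T has productions with common prefix 'P'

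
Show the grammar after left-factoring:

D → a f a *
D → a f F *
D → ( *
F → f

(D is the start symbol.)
Left-factoring transforms A → αβ₁ | αβ₂ into A → αA' and A' → β₁ | β₂
(α is the longest common prefix among the alternatives). Repeat until
no nonterminal has two alternatives with a common prefix.

Round 1: D has alternatives sharing prefix 'a f'. Introduce D': D → a f D'
  Add: D' → a *
  Add: D' → F *

No remaining common prefixes — done.

Resulting grammar:
D → a f D'
D' → a *
D' → F *
D → ( *
F → f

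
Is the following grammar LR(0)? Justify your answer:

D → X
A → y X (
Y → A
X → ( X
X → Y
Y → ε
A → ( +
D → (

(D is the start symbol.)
Augment with D' → D and build the canonical LR(0) collection (I0 = CLOSURE({[D' → . D]}), then GOTO on every symbol after a dot until no new states appear). It has 12 states:
  I0: { [A → . ( +], [A → . y X (], [D → . (], [D → . X], [D' → . D], [X → . ( X], [X → . Y], [Y → . A], [Y → .] }  — shift, reduce
  I1: { [A → ( . +], [A → . ( +], [A → . y X (], [D → ( .], [X → ( . X], [X → . ( X], [X → . Y], [Y → . A], [Y → .] }  — shift, 2 reduces
  I2: { [Y → A .] }  — reduce
  I3: { [D' → D .] }  — accept
  I4: { [D → X .] }  — reduce
  I5: { [X → Y .] }  — reduce
  I6: { [A → . ( +], [A → . y X (], [A → y . X (], [X → . ( X], [X → . Y], [Y → . A], [Y → .] }  — shift, reduce
  I7: { [A → ( . +], [A → . ( +], [A → . y X (], [X → ( . X], [X → . ( X], [X → . Y], [Y → . A], [Y → .] }  — shift, reduce
  I8: { [A → y X . (] }  — shift
  I9: { [A → y X ( .] }  — reduce
  I10: { [A → ( + .] }  — reduce
  I11: { [X → ( X .] }  — reduce

Conflict in state I0:
  Shift-reduce conflict between [Y → .] and [A → . ( +]
So the grammar is NOT LR(0).

Answer: No. Shift-reduce conflict between [Y → .] and [A → . ( +]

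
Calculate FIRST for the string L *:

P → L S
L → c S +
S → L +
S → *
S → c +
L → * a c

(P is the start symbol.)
{ '*', 'c' }

FIRST sets of the non-terminals involved (from the grammar, by fixed-point iteration):
  FIRST(L) = { '*', 'c' }

To compute FIRST(L *), process the symbols left to right:
Symbol L is a non-terminal. Add FIRST(L) \ {ε} = { '*', 'c' }
L is not nullable (ε ∉ FIRST(L)), so stop here.
FIRST(L *) = { '*', 'c' }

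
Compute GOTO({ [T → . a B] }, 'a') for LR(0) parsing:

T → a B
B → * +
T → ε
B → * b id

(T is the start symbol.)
GOTO(I, 'a') = CLOSURE({ [A → αX.β] : [A → α.Xβ] ∈ I, X = 'a' })

Items with dot before 'a', with the dot advanced:
  [T → . a B] → [T → a . B]
Closure of the advanced items:
  [T → a . B] has the dot before B: add [B → . * +], [B → . * b id]

GOTO = { [B → . * +], [B → . * b id], [T → a . B] }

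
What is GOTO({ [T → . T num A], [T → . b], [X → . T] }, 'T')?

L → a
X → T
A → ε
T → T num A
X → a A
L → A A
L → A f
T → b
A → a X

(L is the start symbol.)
GOTO(I, 'T') = CLOSURE({ [A → αX.β] : [A → α.Xβ] ∈ I, X = 'T' })

Items with dot before 'T', with the dot advanced:
  [T → . T num A] → [T → T . num A]
  [X → . T] → [X → T .]
Closure adds nothing (no advanced item has the dot before a non-terminal).

GOTO = { [T → T . num A], [X → T .] }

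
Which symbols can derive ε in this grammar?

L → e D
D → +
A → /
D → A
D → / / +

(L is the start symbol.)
There are no ε-productions, so no non-terminal can derive ε.
No non-terminals are nullable.

Answer: None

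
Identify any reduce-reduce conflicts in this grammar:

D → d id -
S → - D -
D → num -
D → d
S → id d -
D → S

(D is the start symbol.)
A reduce-reduce conflict occurs when an LR(0) state has two complete items [A → α .] and [B → β .] — both call for a reduction, and with no lookahead the parser cannot choose between them.

Augment with D' → D and build the canonical LR(0) collection (I0 = CLOSURE({[D' → . D]}), then GOTO on every symbol after a dot until no new states appear). It has 14 states:
  I0: { [D → . S], [D → . d id -], [D → . d], [D → . num -], [D' → . D], [S → . - D -], [S → . id d -] }  — shift
  I1: { [D → . S], [D → . d id -], [D → . d], [D → . num -], [S → - . D -], [S → . - D -], [S → . id d -] }  — shift
  I2: { [D' → D .] }  — accept
  I3: { [D → S .] }  — reduce
  I4: { [D → d . id -], [D → d .] }  — shift, reduce
  I5: { [S → id . d -] }  — shift
  I6: { [D → num . -] }  — shift
  I7: { [D → num - .] }  — reduce
  I8: { [S → id d . -] }  — shift
  I9: { [S → id d - .] }  — reduce
  I10: { [D → d id . -] }  — shift
  I11: { [D → d id - .] }  — reduce
  I12: { [S → - D . -] }  — shift
  I13: { [S → - D - .] }  — reduce

No state contains more than one complete item.

Answer: No reduce-reduce conflicts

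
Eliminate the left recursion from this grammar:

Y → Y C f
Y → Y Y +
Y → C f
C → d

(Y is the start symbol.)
Y is directly left-recursive. The standard transformation for
  A → A α₁ | ... | A α_m | β₁ | ... | β_n
is
  A  → β₁ A' | ... | β_n A'
  A' → α₁ A' | ... | α_m A' | ε

Y → C f becomes Y → C f Y'
Y → Y C f becomes Y' → C f Y'
Y → Y Y + becomes Y' → Y + Y'
Add Y' → ε

Productions for other non-terminals are unchanged:
  C → d

Resulting grammar:
Y → C f Y'
Y' → C f Y'
Y' → Y + Y'
Y' → ε
C → d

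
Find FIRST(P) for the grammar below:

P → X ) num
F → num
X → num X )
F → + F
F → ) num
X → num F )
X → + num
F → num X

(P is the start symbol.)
To compute FIRST(P), examine every production with P on the left-hand side, reading each right-hand side left to right until a non-nullable symbol is reached.

FIRST sets of the other non-terminals involved (by the same procedure, iterated to a fixed point):
  FIRST(X) = { '+', 'num' }

From P → X ) num:
  - X is a non-terminal: add FIRST(X) \ {ε} = { '+', 'num' }
    X is not nullable, so stop

Collecting: FIRST(P) = { '+', 'num' }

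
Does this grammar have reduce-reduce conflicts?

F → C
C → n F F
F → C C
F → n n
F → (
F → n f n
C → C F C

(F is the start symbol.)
Augment with F' → F and build the canonical LR(0) collection (I0 = CLOSURE({[F' → . F]}), then GOTO on every symbol after a dot until no new states appear). It has 14 states:
  I0: { [C → . C F C], [C → . n F F], [F → . (], [F → . C C], [F → . C], [F → . n f n], [F → . n n], [F' → . F] }  — shift
  I1: { [F → ( .] }  — reduce
  I2: { [C → . C F C], [C → . n F F], [C → C . F C], [F → . (], [F → . C C], [F → . C], [F → . n f n], [F → . n n], [F → C . C], [F → C .] }  — shift, reduce
  I3: { [F' → F .] }  — accept
  I4: { [C → . C F C], [C → . n F F], [C → n . F F], [F → . (], [F → . C C], [F → . C], [F → . n f n], [F → . n n], [F → n . f n], [F → n . n] }  — shift
  I5: { [C → . C F C], [C → . n F F], [C → n F . F], [F → . (], [F → . C C], [F → . C], [F → . n f n], [F → . n n] }  — shift
  I6: { [F → n f . n] }  — shift
  I7: { [C → . C F C], [C → . n F F], [C → n . F F], [F → . (], [F → . C C], [F → . C], [F → . n f n], [F → . n n], [F → n . f n], [F → n . n], [F → n n .] }  — shift, reduce
  I8: { [F → n f n .] }  — reduce
  I9: { [C → n F F .] }  — reduce
  I10: { [C → . C F C], [C → . n F F], [C → C . F C], [F → . (], [F → . C C], [F → . C], [F → . n f n], [F → . n n], [F → C . C], [F → C .], [F → C C .] }  — shift, 2 reduces
  I11: { [C → . C F C], [C → . n F F], [C → C F . C] }  — shift
  I12: { [C → . C F C], [C → . n F F], [C → C . F C], [C → C F C .], [F → . (], [F → . C C], [F → . C], [F → . n f n], [F → . n n] }  — shift, reduce
  I13: { [C → . C F C], [C → . n F F], [C → n . F F], [F → . (], [F → . C C], [F → . C], [F → . n f n], [F → . n n] }  — shift

I10 contains complete items [F → C .], [F → C C .] — reduce-reduce conflict.

Answer: Yes — I10: [F → C .] vs [F → C C .]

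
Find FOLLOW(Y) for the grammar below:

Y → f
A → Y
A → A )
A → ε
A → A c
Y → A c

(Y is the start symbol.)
{ $, ')', 'c' }

Y is the start symbol, so $ ∈ FOLLOW(Y).
In A → Y: Y is at the end, add FOLLOW(A)

The FOLLOW sets referred to above (computed the same way, to a fixed point):
  FOLLOW(A) = { ')', 'c' }

Taking the union: FOLLOW(Y) = { $, ')', 'c' }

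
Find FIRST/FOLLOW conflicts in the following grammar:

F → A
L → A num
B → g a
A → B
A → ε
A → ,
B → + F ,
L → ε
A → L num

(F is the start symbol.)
Yes. L → A num with FOLLOW(L) on { 'num' }; A → ',' with FOLLOW(A) on { ',' }; A → L num with FOLLOW(A) on { ',', 'num' }

Nullable non-terminals: A, F, L.
FIRST sets used below: FIRST(B) = { '+', 'g' }, FIRST(L) = { '+', ',', 'g', 'num', ε }, FIRST(A) = { '+', ',', 'g', 'num', ε }

A: nullable alternative(s) A → ε; FOLLOW(A) = { $, ',', 'num' }
  A → B: FIRST \ {ε} = { '+', 'g' } — disjoint from FOLLOW(A)
  A → ε: FIRST \ {ε} = { } — this is the only nullable alternative, skip
  A → ,: FIRST \ {ε} = { ',' } — overlaps FOLLOW(A) on { ',' }: CONFLICT
  A → L num: FIRST \ {ε} = { '+', ',', 'g', 'num' } — overlaps FOLLOW(A) on { ',', 'num' }: CONFLICT
F has a nullable alternative but only one production, so nothing to check.

L: nullable alternative(s) L → ε; FOLLOW(L) = { 'num' }
  L → A num: FIRST \ {ε} = { '+', ',', 'g', 'num' } — overlaps FOLLOW(L) on { 'num' }: CONFLICT
  L → ε: FIRST \ {ε} = { } — this is the only nullable alternative, skip

B has no nullable alternative, so no FIRST/FOLLOW check is needed there.

So the grammar has 3 FIRST/FOLLOW conflicts (marked CONFLICT above).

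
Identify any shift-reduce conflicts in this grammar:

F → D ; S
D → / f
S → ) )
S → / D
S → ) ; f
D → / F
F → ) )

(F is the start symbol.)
No shift-reduce conflicts

A shift-reduce conflict occurs when an LR(0) state has both:
  - a complete (reduce) item [A → α .] (dot at the end), and
  - a shift item [B → β . c γ] (dot before a terminal).

Augment with F' → F and build the canonical LR(0) collection (I0 = CLOSURE({[F' → . F]}), then GOTO on every symbol after a dot until no new states appear). It has 16 states:
  I0: { [D → . / F], [D → . / f], [F → . ) )], [F → . D ; S], [F' → . F] }  — shift
  I1: { [F → ) . )] }  — shift
  I2: { [D → . / F], [D → . / f], [D → / . F], [D → / . f], [F → . ) )], [F → . D ; S] }  — shift
  I3: { [F → D . ; S] }  — shift
  I4: { [F' → F .] }  — accept
  I5: { [F → D ; . S], [S → . ) )], [S → . ) ; f], [S → . / D] }  — shift
  I6: { [S → ) . )], [S → ) . ; f] }  — shift
  I7: { [D → . / F], [D → . / f], [S → / . D] }  — shift
  I8: { [F → D ; S .] }  — reduce
  I9: { [S → / D .] }  — reduce
  I10: { [S → ) ) .] }  — reduce
  I11: { [S → ) ; . f] }  — shift
  I12: { [S → ) ; f .] }  — reduce
  I13: { [D → / F .] }  — reduce
  I14: { [D → / f .] }  — reduce
  I15: { [F → ) ) .] }  — reduce

No state contains both a complete item and a shift item.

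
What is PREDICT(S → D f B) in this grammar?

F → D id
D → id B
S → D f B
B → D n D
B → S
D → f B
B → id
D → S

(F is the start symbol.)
{ 'f', 'id' }

PREDICT(S → D f B) = (FIRST(RHS) \ {ε}) ∪ (FOLLOW(S) if ε ∈ FIRST(RHS), i.e. RHS ⇒* ε)
FIRST(D) = { 'f', 'id' }
FIRST(D f B) = { 'f', 'id' }
ε ∉ FIRST(D f B), so FOLLOW(S) is not added.
PREDICT(S → D f B) = { 'f', 'id' }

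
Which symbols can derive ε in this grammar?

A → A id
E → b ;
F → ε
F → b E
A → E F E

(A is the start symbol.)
{ 'F' }

A non-terminal is nullable if it can derive ε (the empty string): either it has an ε-production, or it has a production whose right-hand side consists entirely of nullable non-terminals.

ε-productions: F → ε
So F is immediately nullable.
No further non-terminal can be added: every production for the remaining non-terminals contains a terminal or a non-nullable non-terminal.
Nullable = { 'F' }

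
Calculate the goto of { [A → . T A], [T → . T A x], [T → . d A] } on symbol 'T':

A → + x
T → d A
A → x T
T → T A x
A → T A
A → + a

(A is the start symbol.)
{ [A → . + a], [A → . + x], [A → . T A], [A → . x T], [A → T . A], [T → . T A x], [T → . d A], [T → T . A x] }

GOTO(I, 'T') = CLOSURE({ [A → αX.β] : [A → α.Xβ] ∈ I, X = 'T' })

Items with dot before 'T', with the dot advanced:
  [A → . T A] → [A → T . A]
  [T → . T A x] → [T → T . A x]
Closure of the advanced items:
  [A → T . A] has the dot before A: add [A → . + x], [A → . x T], [A → . T A], [A → . + a]
  [A → . T A] has the dot before T: add [T → . d A], [T → . T A x]

GOTO = { [A → . + a], [A → . + x], [A → . T A], [A → . x T], [A → T . A], [T → . T A x], [T → . d A], [T → T . A x] }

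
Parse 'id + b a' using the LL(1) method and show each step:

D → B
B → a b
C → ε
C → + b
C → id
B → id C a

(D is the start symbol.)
LL(1) parsing maintains a stack (initially the start symbol over $) and the input. At each step: if the stack top is a terminal, match it against the current input token; if it is a non-terminal N, replace it with the RHS of M[N, lookahead] (the unique production whose predict set contains the lookahead).

Stack is shown with the top on the left.

Stack     Input       Action
----------------------------
D $       id + b a $  output D → B
B $       id + b a $  output B → id C a
id C a $  id + b a $  match 'id'
C a $     + b a $     output C → + b
+ b a $   + b a $     match '+'
b a $     b a $       match 'b'
a $       a $         match 'a'
$         $           accept

The string is accepted.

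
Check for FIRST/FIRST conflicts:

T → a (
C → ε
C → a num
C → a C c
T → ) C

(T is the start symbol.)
Yes. C → a num / C → a C c on { 'a' }

A FIRST/FIRST conflict occurs when two productions N → α and N → β for the same non-terminal have FIRST(α) ∩ FIRST(β) ≠ ∅ (with ε ∈ FIRST of a nullable right-hand side, so two nullable alternatives also conflict).

Productions for T:
  T → a (: FIRST = { 'a' }
  T → ) C: FIRST = { ')' }
Productions for C:
  C → ε: FIRST = { ε }
  C → a num: FIRST = { 'a' }
  C → a C c: FIRST = { 'a' }

Conflict for C: C → a num and C → a C c
  Overlap: { 'a' }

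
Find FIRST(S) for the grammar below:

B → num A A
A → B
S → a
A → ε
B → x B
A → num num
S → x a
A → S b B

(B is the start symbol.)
{ 'a', 'x' }

To compute FIRST(S), examine every production with S on the left-hand side, reading each right-hand side left to right until a non-nullable symbol is reached.

From S → a:
  - a is a terminal: add 'a' and stop
From S → x a:
  - x is a terminal: add 'x' and stop

Collecting: FIRST(S) = { 'a', 'x' }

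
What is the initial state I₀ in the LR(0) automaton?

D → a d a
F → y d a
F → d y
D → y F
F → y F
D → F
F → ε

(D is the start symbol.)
First, augment the grammar with D' → D
I₀ = CLOSURE({ [D' → . D] }):
  [D' → . D] has the dot before D: add [D → . a d a], [D → . y F], [D → . F]
  [D → . F] has the dot before F: add [F → . y d a], [F → . d y], [F → . y F], [F → .]
No further items can be added.

I₀ = { [D → . F], [D → . a d a], [D → . y F], [D' → . D], [F → . d y], [F → . y F], [F → . y d a], [F → .] }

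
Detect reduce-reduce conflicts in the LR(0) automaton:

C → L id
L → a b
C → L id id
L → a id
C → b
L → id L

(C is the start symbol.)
No reduce-reduce conflicts

Augment with C' → C and build the canonical LR(0) collection (I0 = CLOSURE({[C' → . C]}), then GOTO on every symbol after a dot until no new states appear). It has 11 states:
  I0: { [C → . L id id], [C → . L id], [C → . b], [C' → . C], [L → . a b], [L → . a id], [L → . id L] }  — shift
  I1: { [C' → C .] }  — accept
  I2: { [C → L . id id], [C → L . id] }  — shift
  I3: { [L → a . b], [L → a . id] }  — shift
  I4: { [C → b .] }  — reduce
  I5: { [L → . a b], [L → . a id], [L → . id L], [L → id . L] }  — shift
  I6: { [L → id L .] }  — reduce
  I7: { [L → a b .] }  — reduce
  I8: { [L → a id .] }  — reduce
  I9: { [C → L id . id], [C → L id .] }  — shift, reduce
  I10: { [C → L id id .] }  — reduce

No state contains more than one complete item.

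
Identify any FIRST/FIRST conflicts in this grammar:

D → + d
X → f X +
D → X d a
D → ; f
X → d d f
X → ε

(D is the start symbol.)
No FIRST/FIRST conflicts.

FIRST sets of the non-terminals at (or reachable through a nullable prefix from) the front of some alternative:
  FIRST(X) = { 'd', 'f', ε }

Productions for D:
  D → + d: FIRST = { '+' }
  D → X d a: FIRST = { 'd', 'f' }
  D → ; f: FIRST = { ';' }
Productions for X:
  X → f X +: FIRST = { 'f' }
  X → d d f: FIRST = { 'd' }
  X → ε: FIRST = { ε }

All alternatives of each non-terminal have pairwise disjoint FIRST sets.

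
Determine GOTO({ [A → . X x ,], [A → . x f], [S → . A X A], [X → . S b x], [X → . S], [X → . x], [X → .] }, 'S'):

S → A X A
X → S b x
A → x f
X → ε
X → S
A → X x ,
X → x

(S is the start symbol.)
GOTO(I, 'S') = CLOSURE({ [A → αX.β] : [A → α.Xβ] ∈ I, X = 'S' })

Items with dot before 'S', with the dot advanced:
  [X → . S] → [X → S .]
  [X → . S b x] → [X → S . b x]
Closure adds nothing (no advanced item has the dot before a non-terminal).

GOTO = { [X → S . b x], [X → S .] }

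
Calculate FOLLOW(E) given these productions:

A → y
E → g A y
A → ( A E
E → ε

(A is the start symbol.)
In A → ( A E: E is at the end, add FOLLOW(A)

The FOLLOW sets referred to above (computed the same way, to a fixed point):
  FOLLOW(A) = { $, 'g', 'y' }

Taking the union: FOLLOW(E) = { $, 'g', 'y' }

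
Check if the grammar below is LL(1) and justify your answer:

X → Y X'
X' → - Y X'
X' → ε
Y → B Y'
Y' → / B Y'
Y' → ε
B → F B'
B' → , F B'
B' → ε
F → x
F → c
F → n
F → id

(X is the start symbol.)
Yes, the grammar is LL(1).

A grammar is LL(1) if for each non-terminal N with multiple productions, the predict sets of those productions are pairwise disjoint, where PREDICT(N → α) = (FIRST(α) \ {ε}) ∪ (FOLLOW(N) if α ⇒* ε).

Relevant sets:
  FOLLOW(X') = { $ }
  FOLLOW(Y') = { $, '-' }
  FOLLOW(B') = { $, '-', '/' }

For X':
  PREDICT(X' → '-' Y X') = { '-' }
  PREDICT(X' → ε) = { $ }
For Y':
  PREDICT(Y' → '/' B Y') = { '/' }
  PREDICT(Y' → ε) = { $, '-' }
For B':
  PREDICT(B' → ',' F B') = { ',' }
  PREDICT(B' → ε) = { $, '-', '/' }
For F:
  PREDICT(F → x) = { 'x' }
  PREDICT(F → c) = { 'c' }
  PREDICT(F → n) = { 'n' }
  PREDICT(F → id) = { 'id' }
X, Y, B have a single production, so nothing to check there.

All predict sets are disjoint. The grammar IS LL(1).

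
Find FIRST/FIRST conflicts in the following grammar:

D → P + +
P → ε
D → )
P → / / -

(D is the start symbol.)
No FIRST/FIRST conflicts.

A FIRST/FIRST conflict occurs when two productions N → α and N → β for the same non-terminal have FIRST(α) ∩ FIRST(β) ≠ ∅ (with ε ∈ FIRST of a nullable right-hand side, so two nullable alternatives also conflict).

FIRST sets of the non-terminals at (or reachable through a nullable prefix from) the front of some alternative:
  FIRST(P) = { '/', ε }

Productions for D:
  D → P + +: FIRST = { '+', '/' }
  D → ): FIRST = { ')' }
Productions for P:
  P → ε: FIRST = { ε }
  P → / / -: FIRST = { '/' }

All alternatives of each non-terminal have pairwise disjoint FIRST sets.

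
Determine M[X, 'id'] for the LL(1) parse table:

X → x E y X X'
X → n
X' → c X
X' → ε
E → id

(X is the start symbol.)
To find M[X, 'id'], we find productions for X where 'id' is in the predict set (PREDICT(N → α) = (FIRST(α) \ {ε}) ∪ (FOLLOW(N) if α ⇒* ε)).

X → x E y X X': PREDICT = { 'x' }
X → n: PREDICT = { 'n' }

M[X, 'id'] is empty (no production applies)

Answer: Empty (error entry)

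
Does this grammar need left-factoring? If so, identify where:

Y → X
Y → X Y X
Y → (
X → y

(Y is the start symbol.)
Left-factoring is needed when two productions for the same non-terminal
share a common prefix on the right-hand side.

Productions for Y:
  Y → X
  Y → X Y X
  Y → (

Found common prefix 'X' in productions for Y

Answer: Yes, Y has productions with common prefix 'X'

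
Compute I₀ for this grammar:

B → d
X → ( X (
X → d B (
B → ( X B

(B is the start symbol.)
First, augment the grammar with B' → B
I₀ = CLOSURE({ [B' → . B] }):
  [B' → . B] has the dot before B: add [B → . d], [B → . ( X B]
No further items can be added.

I₀ = { [B → . ( X B], [B → . d], [B' → . B] }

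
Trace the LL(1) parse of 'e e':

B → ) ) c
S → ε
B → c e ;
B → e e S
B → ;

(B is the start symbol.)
Stack is shown with the top on the left.

Stack    Input  Action
----------------------
B $      e e $  output B → e e S
e e S $  e e $  match 'e'
e S $    e $    match 'e'
S $      $      output S → ε
$        $      accept

The string is accepted.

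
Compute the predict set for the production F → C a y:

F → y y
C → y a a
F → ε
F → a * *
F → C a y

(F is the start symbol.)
PREDICT(F → C a y) = (FIRST(RHS) \ {ε}) ∪ (FOLLOW(F) if ε ∈ FIRST(RHS), i.e. RHS ⇒* ε)
FIRST(C) = { 'y' }
FIRST(C a y) = { 'y' }
ε ∉ FIRST(C a y), so FOLLOW(F) is not added.
PREDICT(F → C a y) = { 'y' }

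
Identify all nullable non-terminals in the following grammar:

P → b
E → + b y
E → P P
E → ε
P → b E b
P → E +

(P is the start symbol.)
ε-productions: E → ε
So E is immediately nullable.
No further non-terminal can be added: every production for the remaining non-terminals contains a terminal or a non-nullable non-terminal.
Nullable = { 'E' }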